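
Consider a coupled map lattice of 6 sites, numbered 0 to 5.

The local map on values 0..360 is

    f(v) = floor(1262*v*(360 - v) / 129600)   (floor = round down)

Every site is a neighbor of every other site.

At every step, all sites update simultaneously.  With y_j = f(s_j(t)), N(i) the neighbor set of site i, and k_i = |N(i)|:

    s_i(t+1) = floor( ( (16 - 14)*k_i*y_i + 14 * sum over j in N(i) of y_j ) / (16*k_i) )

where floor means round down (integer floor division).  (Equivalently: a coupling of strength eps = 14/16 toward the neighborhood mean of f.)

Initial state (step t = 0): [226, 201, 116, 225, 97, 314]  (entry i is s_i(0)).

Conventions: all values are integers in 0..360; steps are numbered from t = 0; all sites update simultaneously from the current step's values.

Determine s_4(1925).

Simulating step by step:
t=0: [226, 201, 116, 225, 97, 314]
t=1: [258, 257, 259, 258, 261, 266]
t=2: [252, 252, 252, 252, 252, 253]
t=3: [264, 264, 264, 264, 264, 264]
t=4: [246, 246, 246, 246, 246, 246]
t=5: [273, 273, 273, 273, 273, 273]
t=6: [231, 231, 231, 231, 231, 231]
t=7: [290, 290, 290, 290, 290, 290]
t=8: [197, 197, 197, 197, 197, 197]
t=9: [312, 312, 312, 312, 312, 312]
t=10: [145, 145, 145, 145, 145, 145]
t=11: [303, 303, 303, 303, 303, 303]
t=12: [168, 168, 168, 168, 168, 168]
t=13: [314, 314, 314, 314, 314, 314]
t=14: [140, 140, 140, 140, 140, 140]
t=15: [299, 299, 299, 299, 299, 299]
t=16: [177, 177, 177, 177, 177, 177]
t=17: [315, 315, 315, 315, 315, 315]
t=18: [138, 138, 138, 138, 138, 138]
t=19: [298, 298, 298, 298, 298, 298]
t=20: [179, 179, 179, 179, 179, 179]
t=21: [315, 315, 315, 315, 315, 315]

Answer: s_4(1925) = 315
Key observation: The state at step 17, [315, 315, 315, 315, 315, 315], reappears at step 21: the system is in a cycle of period 4 from step 17 on.  Therefore the state at step 1925 equals the state at step 17 + ((1925 - 17) mod 4) = 17, which is [315, 315, 315, 315, 315, 315].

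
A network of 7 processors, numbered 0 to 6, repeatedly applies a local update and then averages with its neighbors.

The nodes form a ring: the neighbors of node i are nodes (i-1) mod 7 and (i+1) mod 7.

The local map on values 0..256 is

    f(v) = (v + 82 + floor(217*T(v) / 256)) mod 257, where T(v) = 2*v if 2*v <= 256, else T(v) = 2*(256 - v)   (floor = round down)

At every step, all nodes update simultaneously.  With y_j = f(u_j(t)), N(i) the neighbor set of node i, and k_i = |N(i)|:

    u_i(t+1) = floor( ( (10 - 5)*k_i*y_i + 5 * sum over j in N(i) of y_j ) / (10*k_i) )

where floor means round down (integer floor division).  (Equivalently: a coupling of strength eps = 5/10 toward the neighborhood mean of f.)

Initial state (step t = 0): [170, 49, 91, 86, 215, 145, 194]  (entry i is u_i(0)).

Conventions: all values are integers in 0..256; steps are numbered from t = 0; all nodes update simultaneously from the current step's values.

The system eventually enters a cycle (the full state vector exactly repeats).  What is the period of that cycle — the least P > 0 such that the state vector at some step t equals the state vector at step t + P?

Answer: 2
Key observation: The state at step 7, [151, 151, 151, 151, 152, 151, 151], reappears at step 9 — and no state repeats earlier — so the cycle the system enters has period 2.

Derivation:
t=0: [170, 49, 91, 86, 215, 145, 194]
t=1: [154, 159, 102, 72, 108, 137, 136]
t=2: [153, 136, 91, 63, 103, 151, 160]
t=3: [153, 137, 138, 168, 152, 139, 150]
t=4: [155, 160, 157, 150, 152, 157, 155]
t=5: [150, 148, 149, 152, 152, 150, 150]
t=6: [154, 155, 154, 153, 153, 153, 154]
t=7: [151, 151, 151, 151, 152, 151, 151]
t=8: [154, 154, 154, 153, 153, 153, 154]
t=9: [151, 151, 151, 151, 152, 151, 151]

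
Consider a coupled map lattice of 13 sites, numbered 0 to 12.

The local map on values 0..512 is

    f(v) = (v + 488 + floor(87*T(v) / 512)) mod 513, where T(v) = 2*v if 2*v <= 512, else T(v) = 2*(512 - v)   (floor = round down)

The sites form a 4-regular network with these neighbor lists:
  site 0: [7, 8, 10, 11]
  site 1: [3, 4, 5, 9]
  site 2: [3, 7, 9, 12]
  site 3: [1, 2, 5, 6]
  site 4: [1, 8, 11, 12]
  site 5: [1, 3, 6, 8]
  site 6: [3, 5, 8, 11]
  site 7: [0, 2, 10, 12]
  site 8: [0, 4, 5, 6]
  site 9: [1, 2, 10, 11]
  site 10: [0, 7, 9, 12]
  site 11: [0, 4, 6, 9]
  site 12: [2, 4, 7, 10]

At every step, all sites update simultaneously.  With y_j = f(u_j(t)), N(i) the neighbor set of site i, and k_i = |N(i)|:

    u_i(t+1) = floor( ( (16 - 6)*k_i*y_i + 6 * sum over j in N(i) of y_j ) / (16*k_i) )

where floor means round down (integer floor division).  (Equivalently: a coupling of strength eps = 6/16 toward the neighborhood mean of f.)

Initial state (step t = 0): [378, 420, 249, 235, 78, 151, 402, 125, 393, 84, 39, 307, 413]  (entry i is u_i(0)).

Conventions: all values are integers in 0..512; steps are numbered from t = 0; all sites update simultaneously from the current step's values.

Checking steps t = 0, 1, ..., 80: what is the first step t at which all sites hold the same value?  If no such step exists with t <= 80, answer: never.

Simulating step by step:
t=0: [378, 420, 249, 235, 78, 151, 402, 125, 393, 84, 39, 307, 413]  (not all equal)
t=1: [335, 325, 280, 304, 199, 254, 373, 196, 355, 158, 115, 311, 315]  (not all equal)
t=2: [334, 329, 313, 349, 287, 336, 378, 259, 363, 226, 188, 333, 310]  (not all equal)
t=3: [352, 356, 346, 376, 349, 374, 389, 321, 380, 296, 264, 359, 336]  (not all equal)
t=4: [375, 382, 373, 394, 381, 395, 400, 361, 395, 352, 338, 382, 366]  (not all equal)
t=5: [394, 400, 393, 407, 400, 408, 410, 387, 407, 385, 378, 399, 389]  (not all equal)
t=6: [408, 412, 407, 416, 412, 417, 417, 404, 416, 404, 400, 411, 405]  (not all equal)
t=7: [417, 420, 417, 422, 419, 423, 423, 415, 422, 415, 414, 419, 416]  (not all equal)
t=8: [424, 425, 423, 426, 425, 427, 427, 422, 426, 422, 422, 424, 423]  (not all equal)
t=9: [428, 429, 428, 429, 428, 429, 429, 427, 429, 427, 427, 428, 427]  (not all equal)
t=10: [430, 431, 430, 431, 431, 432, 431, 430, 431, 430, 430, 431, 430]  (not all equal)
t=11: [432, 433, 432, 433, 432, 433, 433, 432, 433, 432, 432, 432, 432]  (not all equal)
t=12: [434, 434, 434, 434, 434, 434, 434, 434, 434, 434, 434, 434, 434]  (all equal)

Answer: 12
Key observation: Synchronization is absorbing here: once all sites are equal they stay equal, and step 12 is the first all-equal step.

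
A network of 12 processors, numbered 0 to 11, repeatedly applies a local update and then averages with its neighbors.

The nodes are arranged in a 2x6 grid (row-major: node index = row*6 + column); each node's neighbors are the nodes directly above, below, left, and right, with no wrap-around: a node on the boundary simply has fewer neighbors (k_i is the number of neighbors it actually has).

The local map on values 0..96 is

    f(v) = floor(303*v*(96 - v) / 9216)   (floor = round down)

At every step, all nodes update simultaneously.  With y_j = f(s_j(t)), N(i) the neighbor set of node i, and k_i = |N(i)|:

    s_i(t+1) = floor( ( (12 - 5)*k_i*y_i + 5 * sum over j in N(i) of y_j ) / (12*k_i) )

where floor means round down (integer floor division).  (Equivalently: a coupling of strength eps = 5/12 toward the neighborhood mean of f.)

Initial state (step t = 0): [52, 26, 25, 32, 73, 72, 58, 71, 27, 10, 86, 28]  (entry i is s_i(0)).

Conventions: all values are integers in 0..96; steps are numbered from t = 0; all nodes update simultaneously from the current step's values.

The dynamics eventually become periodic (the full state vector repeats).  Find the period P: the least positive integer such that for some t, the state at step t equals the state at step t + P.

Answer: 2
Key observation: The state at step 14, [74, 74, 74, 74, 74, 74, 74, 74, 74, 74, 74, 74], reappears at step 16 — and no state repeats earlier — so the cycle the system enters has period 2.

Derivation:
t=0: [52, 26, 25, 32, 73, 72, 58, 71, 27, 10, 86, 28]
t=1: [71, 60, 59, 58, 53, 57, 69, 60, 55, 38, 36, 53]
t=2: [61, 69, 71, 72, 73, 73, 62, 70, 72, 72, 71, 73]
t=3: [67, 61, 57, 56, 55, 55, 67, 60, 56, 56, 56, 55]
t=4: [64, 69, 72, 73, 73, 74, 64, 70, 72, 73, 73, 73]
t=5: [65, 60, 56, 55, 54, 53, 65, 59, 56, 55, 55, 54]
t=6: [67, 70, 72, 73, 74, 74, 67, 70, 72, 73, 74, 74]
t=7: [62, 59, 56, 54, 53, 53, 62, 59, 56, 54, 53, 53]
t=8: [69, 71, 72, 73, 74, 74, 69, 71, 72, 73, 74, 74]
t=9: [60, 58, 56, 54, 53, 53, 60, 58, 56, 54, 53, 53]
t=10: [71, 72, 73, 73, 74, 74, 71, 72, 73, 73, 74, 74]
t=11: [57, 56, 55, 54, 53, 53, 57, 56, 55, 54, 53, 53]
t=12: [73, 73, 73, 74, 74, 74, 73, 73, 73, 74, 74, 74]
t=13: [55, 55, 54, 53, 53, 53, 55, 55, 54, 53, 53, 53]
t=14: [74, 74, 74, 74, 74, 74, 74, 74, 74, 74, 74, 74]
t=15: [53, 53, 53, 53, 53, 53, 53, 53, 53, 53, 53, 53]
t=16: [74, 74, 74, 74, 74, 74, 74, 74, 74, 74, 74, 74]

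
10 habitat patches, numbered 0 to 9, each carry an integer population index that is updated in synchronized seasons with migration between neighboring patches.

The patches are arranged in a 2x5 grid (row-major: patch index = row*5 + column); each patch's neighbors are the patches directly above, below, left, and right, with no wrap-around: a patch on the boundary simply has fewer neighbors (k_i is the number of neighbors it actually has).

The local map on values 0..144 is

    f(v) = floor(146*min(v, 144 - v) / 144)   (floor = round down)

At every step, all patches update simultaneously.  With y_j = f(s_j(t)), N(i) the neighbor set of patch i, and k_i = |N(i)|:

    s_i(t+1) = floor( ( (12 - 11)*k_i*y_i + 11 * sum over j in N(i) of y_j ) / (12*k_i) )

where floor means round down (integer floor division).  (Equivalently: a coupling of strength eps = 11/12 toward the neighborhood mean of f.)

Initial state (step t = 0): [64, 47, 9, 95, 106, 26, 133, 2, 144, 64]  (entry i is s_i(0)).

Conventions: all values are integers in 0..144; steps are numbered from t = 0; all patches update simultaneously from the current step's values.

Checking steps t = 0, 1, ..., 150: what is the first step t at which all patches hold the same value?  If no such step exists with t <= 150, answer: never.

Answer: 14
Key observation: Synchronization is absorbing here: once all patches are equal they stay equal, and step 14 is the first all-equal step.

Derivation:
t=0: [64, 47, 9, 95, 106, 26, 133, 2, 144, 64]  (not all equal)
t=1: [38, 29, 30, 18, 54, 36, 23, 6, 35, 22]  (not all equal)
t=2: [32, 30, 18, 37, 22, 30, 23, 27, 16, 42]  (not all equal)
t=3: [30, 24, 30, 20, 38, 27, 28, 19, 33, 20]  (not all equal)
t=4: [25, 28, 21, 32, 21, 28, 23, 29, 20, 34]  (not all equal)
t=5: [27, 23, 28, 21, 32, 24, 27, 21, 30, 21]  (not all equal)
t=6: [23, 26, 22, 29, 21, 26, 23, 27, 21, 30]  (not all equal)
t=7: [25, 22, 26, 21, 28, 23, 26, 22, 28, 21]  (not all equal)
t=8: [22, 25, 22, 26, 21, 25, 22, 26, 21, 27]  (not all equal)
t=9: [24, 22, 25, 21, 26, 22, 25, 22, 25, 21]  (not all equal)
t=10: [22, 24, 21, 24, 21, 24, 22, 24, 21, 25]  (not all equal)
t=11: [23, 21, 23, 21, 24, 22, 23, 21, 24, 21]  (not all equal)
t=12: [21, 22, 21, 23, 21, 22, 21, 23, 21, 23]  (not all equal)
t=13: [21, 21, 22, 21, 22, 21, 22, 21, 22, 21]  (not all equal)
t=14: [21, 21, 21, 21, 21, 21, 21, 21, 21, 21]  (all equal)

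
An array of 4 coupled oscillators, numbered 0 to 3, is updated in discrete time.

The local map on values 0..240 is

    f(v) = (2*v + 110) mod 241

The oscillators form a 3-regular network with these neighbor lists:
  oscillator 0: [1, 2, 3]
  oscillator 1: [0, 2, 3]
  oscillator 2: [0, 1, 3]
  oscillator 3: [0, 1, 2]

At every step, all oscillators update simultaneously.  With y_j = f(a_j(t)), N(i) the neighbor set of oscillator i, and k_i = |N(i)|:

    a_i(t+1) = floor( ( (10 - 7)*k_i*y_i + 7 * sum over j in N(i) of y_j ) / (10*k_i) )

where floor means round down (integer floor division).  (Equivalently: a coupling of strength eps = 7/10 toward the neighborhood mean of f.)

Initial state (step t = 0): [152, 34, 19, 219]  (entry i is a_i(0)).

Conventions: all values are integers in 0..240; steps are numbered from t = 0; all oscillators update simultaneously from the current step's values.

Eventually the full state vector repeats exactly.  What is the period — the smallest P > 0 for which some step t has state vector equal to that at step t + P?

Answer: 24
Key observation: The state at step 3, [168, 168, 168, 168], reappears at step 27 — and no state repeats earlier — so the cycle the system enters has period 24.

Derivation:
t=0: [152, 34, 19, 219]
t=1: [143, 143, 141, 136]
t=2: [150, 150, 150, 149]
t=3: [168, 168, 168, 168]
t=4: [205, 205, 205, 205]
t=5: [38, 38, 38, 38]
t=6: [186, 186, 186, 186]
t=7: [0, 0, 0, 0]
t=8: [110, 110, 110, 110]
t=9: [89, 89, 89, 89]
t=10: [47, 47, 47, 47]
t=11: [204, 204, 204, 204]
t=12: [36, 36, 36, 36]
t=13: [182, 182, 182, 182]
t=14: [233, 233, 233, 233]
t=15: [94, 94, 94, 94]
t=16: [57, 57, 57, 57]
t=17: [224, 224, 224, 224]
t=18: [76, 76, 76, 76]
t=19: [21, 21, 21, 21]
t=20: [152, 152, 152, 152]
t=21: [173, 173, 173, 173]
t=22: [215, 215, 215, 215]
t=23: [58, 58, 58, 58]
t=24: [226, 226, 226, 226]
t=25: [80, 80, 80, 80]
t=26: [29, 29, 29, 29]
t=27: [168, 168, 168, 168]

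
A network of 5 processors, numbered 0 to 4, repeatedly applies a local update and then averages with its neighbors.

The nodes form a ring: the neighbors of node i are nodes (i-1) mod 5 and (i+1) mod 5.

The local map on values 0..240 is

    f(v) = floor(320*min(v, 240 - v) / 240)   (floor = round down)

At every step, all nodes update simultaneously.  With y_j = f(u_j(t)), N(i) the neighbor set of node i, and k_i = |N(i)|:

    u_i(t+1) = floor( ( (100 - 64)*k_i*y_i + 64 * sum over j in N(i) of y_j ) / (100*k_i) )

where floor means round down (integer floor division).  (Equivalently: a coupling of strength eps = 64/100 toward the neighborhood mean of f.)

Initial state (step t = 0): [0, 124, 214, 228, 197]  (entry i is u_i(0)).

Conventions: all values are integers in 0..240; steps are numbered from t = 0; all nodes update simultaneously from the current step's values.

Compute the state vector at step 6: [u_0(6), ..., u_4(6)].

Simulating step by step:
t=0: [0, 124, 214, 228, 197]
t=1: [67, 66, 66, 34, 25]
t=2: [70, 88, 74, 54, 54]
t=3: [93, 103, 95, 80, 78]
t=4: [121, 129, 123, 111, 111]
t=5: [151, 153, 150, 150, 151]
t=6: [117, 117, 118, 119, 118]

Answer: [117, 117, 118, 119, 118]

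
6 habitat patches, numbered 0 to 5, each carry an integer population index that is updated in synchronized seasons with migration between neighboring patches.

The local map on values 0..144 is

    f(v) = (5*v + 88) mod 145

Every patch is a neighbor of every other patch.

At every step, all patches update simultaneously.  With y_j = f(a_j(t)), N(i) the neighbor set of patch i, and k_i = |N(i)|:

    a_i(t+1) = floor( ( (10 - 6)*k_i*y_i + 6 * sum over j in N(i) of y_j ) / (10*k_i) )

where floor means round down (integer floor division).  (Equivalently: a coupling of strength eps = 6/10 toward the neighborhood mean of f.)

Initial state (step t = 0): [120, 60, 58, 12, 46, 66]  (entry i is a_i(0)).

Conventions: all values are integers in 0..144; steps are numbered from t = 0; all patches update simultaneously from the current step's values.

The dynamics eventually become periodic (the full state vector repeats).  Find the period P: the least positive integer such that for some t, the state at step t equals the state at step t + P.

Simulating step by step:
t=0: [120, 60, 58, 12, 46, 66]
t=1: [84, 81, 79, 55, 62, 90]
t=2: [76, 71, 69, 76, 85, 84]
t=3: [53, 46, 84, 53, 66, 64]
t=4: [74, 64, 77, 74, 92, 89]
t=5: [56, 82, 60, 56, 81, 77]
t=6: [71, 67, 77, 71, 65, 60]
t=7: [51, 86, 59, 51, 83, 76]
t=8: [60, 69, 72, 60, 65, 55]
t=9: [93, 105, 69, 93, 100, 86]
t=10: [93, 69, 100, 93, 62, 83]
t=11: [100, 107, 69, 100, 97, 86]
t=12: [53, 62, 90, 53, 89, 74]
t=13: [72, 85, 83, 72, 82, 61]
t=14: [44, 62, 59, 44, 58, 69]
t=15: [61, 86, 82, 61, 80, 96]
t=16: [93, 87, 82, 93, 79, 101]
t=17: [86, 78, 71, 86, 67, 57]
t=18: [75, 64, 54, 75, 89, 75]
t=19: [52, 77, 63, 52, 71, 52]
t=20: [56, 50, 71, 56, 42, 56]
t=21: [57, 49, 38, 57, 38, 57]
t=22: [90, 79, 104, 90, 104, 90]
t=23: [78, 63, 57, 78, 57, 78]
t=24: [61, 80, 72, 61, 72, 61]
t=25: [75, 61, 50, 75, 50, 75]
t=26: [41, 62, 47, 41, 47, 41]
t=27: [22, 52, 31, 22, 31, 22]
t=28: [64, 65, 77, 64, 77, 64]
t=29: [99, 100, 77, 99, 77, 99]
t=30: [12, 13, 21, 12, 21, 12]
t=31: [14, 15, 27, 14, 27, 14]
t=32: [29, 30, 47, 29, 47, 29]
t=33: [75, 76, 60, 75, 60, 75]
t=34: [45, 46, 65, 45, 65, 45]
t=35: [47, 49, 75, 47, 75, 47]
t=36: [33, 35, 31, 33, 31, 33]
t=37: [106, 109, 104, 106, 104, 106]
t=38: [37, 41, 34, 37, 34, 37]
t=39: [109, 74, 105, 109, 105, 109]
t=40: [44, 36, 39, 44, 39, 44]
t=41: [59, 88, 93, 59, 93, 59]
t=42: [99, 99, 106, 99, 106, 99]
t=43: [11, 11, 21, 11, 21, 11]
t=44: [120, 120, 93, 120, 93, 120]
t=45: [110, 110, 113, 110, 113, 110]
t=46: [61, 61, 65, 61, 65, 61]
t=47: [107, 107, 113, 107, 113, 107]
t=48: [50, 50, 58, 50, 58, 50]
t=49: [57, 57, 68, 57, 68, 57]
t=50: [96, 96, 111, 96, 111, 96]
t=51: [116, 116, 96, 116, 96, 116]
t=52: [98, 98, 111, 98, 111, 98]
t=53: [123, 123, 101, 123, 101, 123]
t=54: [96, 96, 65, 96, 65, 96]
t=55: [130, 130, 127, 130, 127, 130]
t=56: [44, 44, 80, 44, 80, 44]
t=57: [26, 26, 36, 26, 36, 26]
t=58: [85, 85, 99, 85, 99, 85]
t=59: [60, 60, 39, 60, 39, 60]
t=60: [107, 107, 118, 107, 118, 107]
t=61: [56, 56, 71, 56, 71, 56]
t=62: [61, 61, 41, 61, 41, 61]
t=63: [79, 79, 51, 79, 51, 79]
t=64: [49, 49, 50, 49, 50, 49]
t=65: [44, 44, 45, 44, 45, 44]
t=66: [19, 19, 20, 19, 20, 19]
t=67: [39, 39, 40, 39, 40, 39]
t=68: [139, 139, 140, 139, 140, 139]
t=69: [59, 59, 60, 59, 60, 59]
t=70: [94, 94, 95, 94, 95, 94]
t=71: [124, 124, 125, 124, 125, 124]
t=72: [129, 129, 130, 129, 130, 129]
t=73: [9, 9, 10, 9, 10, 9]
t=74: [134, 134, 135, 134, 135, 134]
t=75: [34, 34, 35, 34, 35, 34]
t=76: [114, 114, 115, 114, 115, 114]
t=77: [79, 79, 80, 79, 80, 79]
t=78: [49, 49, 50, 49, 50, 49]

Answer: 14
Key observation: The state at step 64, [49, 49, 50, 49, 50, 49], reappears at step 78 — and no state repeats earlier — so the cycle the system enters has period 14.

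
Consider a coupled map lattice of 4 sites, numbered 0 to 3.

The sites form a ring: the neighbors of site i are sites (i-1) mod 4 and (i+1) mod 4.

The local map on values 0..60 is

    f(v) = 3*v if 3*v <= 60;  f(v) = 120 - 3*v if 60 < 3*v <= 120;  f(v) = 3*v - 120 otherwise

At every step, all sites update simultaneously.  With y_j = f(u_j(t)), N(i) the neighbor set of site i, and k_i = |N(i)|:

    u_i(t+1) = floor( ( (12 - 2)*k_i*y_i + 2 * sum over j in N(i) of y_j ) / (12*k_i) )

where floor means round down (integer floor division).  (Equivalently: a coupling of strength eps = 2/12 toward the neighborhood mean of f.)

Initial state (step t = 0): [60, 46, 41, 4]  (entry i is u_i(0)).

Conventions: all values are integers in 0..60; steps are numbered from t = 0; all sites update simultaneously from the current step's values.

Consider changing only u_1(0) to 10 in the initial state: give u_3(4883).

Answer: u_3(4883) = 54
Key observation: The state at step 6, [18, 18, 18, 18], reappears at step 10: the system is in a cycle of period 4 from step 6 on.  Therefore the state at step 4883 equals the state at step 6 + ((4883 - 6) mod 4) = 7, which is [54, 54, 54, 54].

Derivation:
t=0: [60, 10, 41, 4]
t=1: [53, 30, 6, 15]
t=2: [38, 29, 21, 42]
t=3: [8, 32, 50, 10]
t=4: [24, 24, 29, 29]
t=5: [46, 46, 34, 34]
t=6: [18, 18, 18, 18]
t=7: [54, 54, 54, 54]
t=8: [42, 42, 42, 42]
t=9: [6, 6, 6, 6]
t=10: [18, 18, 18, 18]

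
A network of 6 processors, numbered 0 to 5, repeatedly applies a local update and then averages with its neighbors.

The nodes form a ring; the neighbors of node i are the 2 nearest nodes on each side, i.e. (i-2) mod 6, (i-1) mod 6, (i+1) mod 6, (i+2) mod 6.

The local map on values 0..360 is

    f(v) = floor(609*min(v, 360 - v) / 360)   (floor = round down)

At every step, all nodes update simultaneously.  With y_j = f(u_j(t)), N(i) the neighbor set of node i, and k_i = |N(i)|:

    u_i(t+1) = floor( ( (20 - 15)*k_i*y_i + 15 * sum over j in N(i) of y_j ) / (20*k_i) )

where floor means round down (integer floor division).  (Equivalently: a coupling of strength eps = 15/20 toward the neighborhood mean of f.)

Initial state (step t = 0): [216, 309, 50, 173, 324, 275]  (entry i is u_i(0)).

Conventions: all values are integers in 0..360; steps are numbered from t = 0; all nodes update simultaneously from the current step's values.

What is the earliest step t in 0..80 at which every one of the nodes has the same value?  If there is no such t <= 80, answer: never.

Simulating step by step:
t=0: [216, 309, 50, 173, 324, 275]  (not all equal)
t=1: [130, 164, 148, 142, 157, 163]  (not all equal)
t=2: [254, 253, 250, 260, 250, 256]  (not all equal)
t=3: [181, 178, 180, 178, 179, 177]  (not all equal)
t=4: [301, 301, 302, 301, 301, 300]  (not all equal)
t=5: [99, 99, 98, 99, 99, 99]  (not all equal)
t=6: [166, 166, 166, 166, 166, 167]  (not all equal)
t=7: [280, 280, 280, 280, 280, 280]  (all equal)

Answer: 7
Key observation: Synchronization is absorbing here: once all nodes are equal they stay equal, and step 7 is the first all-equal step.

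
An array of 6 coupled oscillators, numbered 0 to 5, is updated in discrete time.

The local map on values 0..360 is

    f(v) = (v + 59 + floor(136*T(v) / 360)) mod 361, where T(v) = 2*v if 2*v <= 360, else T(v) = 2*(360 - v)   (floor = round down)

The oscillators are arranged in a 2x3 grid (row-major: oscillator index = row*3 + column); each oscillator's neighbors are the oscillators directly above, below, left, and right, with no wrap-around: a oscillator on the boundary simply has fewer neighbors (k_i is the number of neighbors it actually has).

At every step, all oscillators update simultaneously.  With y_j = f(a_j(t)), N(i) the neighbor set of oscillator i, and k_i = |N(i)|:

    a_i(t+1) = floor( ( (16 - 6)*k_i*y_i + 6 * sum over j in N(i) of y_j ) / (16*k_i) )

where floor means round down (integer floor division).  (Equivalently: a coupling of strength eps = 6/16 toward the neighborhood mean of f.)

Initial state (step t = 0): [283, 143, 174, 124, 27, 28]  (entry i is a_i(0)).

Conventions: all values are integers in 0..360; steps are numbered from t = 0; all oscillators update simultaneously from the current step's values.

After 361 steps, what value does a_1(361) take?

Answer: a_1(361) = 120
Key observation: The state at step 27, [35, 35, 35, 35, 35, 35], reappears at step 30: the system is in a cycle of period 3 from step 27 on.  Therefore the state at step 361 equals the state at step 27 + ((361 - 27) mod 3) = 28, which is [120, 120, 120, 120, 120, 120].

Derivation:
t=0: [283, 143, 174, 124, 27, 28]
t=1: [134, 212, 80, 199, 153, 87]
t=2: [191, 115, 167, 127, 235, 230]
t=3: [111, 211, 273, 183, 87, 87]
t=4: [164, 75, 66, 95, 162, 178]
t=5: [294, 226, 146, 269, 267, 103]
t=6: [36, 64, 246, 36, 59, 215]
t=7: [131, 146, 54, 129, 140, 49]
t=8: [292, 290, 181, 289, 283, 176]
t=9: [40, 36, 17, 40, 35, 13]
t=10: [127, 118, 93, 127, 116, 89]
t=11: [278, 261, 228, 277, 259, 225]
t=12: [36, 32, 26, 36, 32, 26]
t=13: [120, 114, 106, 120, 114, 106]
t=14: [267, 258, 247, 267, 258, 247]
t=15: [34, 32, 30, 34, 32, 30]
t=16: [117, 114, 111, 117, 114, 111]
t=17: [263, 258, 254, 263, 258, 254]
t=18: [33, 33, 32, 33, 33, 32]
t=19: [116, 115, 115, 116, 115, 115]
t=20: [261, 260, 260, 261, 260, 260]
t=21: [33, 33, 33, 33, 33, 33]
t=22: [116, 116, 116, 116, 116, 116]
t=23: [262, 262, 262, 262, 262, 262]
t=24: [34, 34, 34, 34, 34, 34]
t=25: [118, 118, 118, 118, 118, 118]
t=26: [266, 266, 266, 266, 266, 266]
t=27: [35, 35, 35, 35, 35, 35]
t=28: [120, 120, 120, 120, 120, 120]
t=29: [269, 269, 269, 269, 269, 269]
t=30: [35, 35, 35, 35, 35, 35]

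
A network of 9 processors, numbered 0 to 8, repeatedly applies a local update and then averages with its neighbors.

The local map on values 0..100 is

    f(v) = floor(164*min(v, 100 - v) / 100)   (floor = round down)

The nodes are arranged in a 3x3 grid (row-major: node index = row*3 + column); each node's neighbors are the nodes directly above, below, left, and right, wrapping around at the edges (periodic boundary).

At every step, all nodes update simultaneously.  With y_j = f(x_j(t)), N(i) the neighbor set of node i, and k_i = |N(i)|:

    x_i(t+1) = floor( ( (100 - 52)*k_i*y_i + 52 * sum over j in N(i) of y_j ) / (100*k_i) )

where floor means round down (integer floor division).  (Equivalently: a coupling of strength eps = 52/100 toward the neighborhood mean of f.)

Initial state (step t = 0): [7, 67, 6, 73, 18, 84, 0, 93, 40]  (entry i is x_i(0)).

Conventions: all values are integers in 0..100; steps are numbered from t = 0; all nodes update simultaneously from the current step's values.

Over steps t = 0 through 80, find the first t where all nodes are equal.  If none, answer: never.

Answer: 14
Key observation: Synchronization is absorbing here: once all nodes are equal they stay equal, and step 14 is the first all-equal step.

Derivation:
t=0: [7, 67, 6, 73, 18, 84, 0, 93, 40]  (not all equal)
t=1: [19, 33, 24, 29, 31, 31, 17, 24, 37]  (not all equal)
t=2: [36, 46, 44, 43, 48, 49, 35, 43, 48]  (not all equal)
t=3: [63, 72, 72, 69, 75, 77, 63, 71, 73]  (not all equal)
t=4: [54, 46, 45, 49, 42, 41, 54, 47, 45]  (not all equal)
t=5: [75, 74, 72, 75, 71, 70, 75, 74, 73]  (not all equal)
t=6: [41, 42, 44, 42, 45, 46, 41, 42, 44]  (not all equal)
t=7: [67, 69, 71, 69, 71, 73, 67, 69, 71]  (not all equal)
t=8: [52, 49, 47, 49, 47, 45, 52, 49, 47]  (not all equal)
t=9: [78, 78, 77, 78, 77, 75, 78, 78, 77]  (not all equal)
t=10: [36, 36, 37, 36, 37, 38, 36, 36, 37]  (not all equal)
t=11: [59, 59, 60, 59, 59, 60, 59, 59, 60]  (not all equal)
t=12: [66, 66, 65, 66, 66, 65, 66, 66, 65]  (not all equal)
t=13: [55, 55, 56, 55, 55, 56, 55, 55, 56]  (not all equal)
t=14: [72, 72, 72, 72, 72, 72, 72, 72, 72]  (all equal)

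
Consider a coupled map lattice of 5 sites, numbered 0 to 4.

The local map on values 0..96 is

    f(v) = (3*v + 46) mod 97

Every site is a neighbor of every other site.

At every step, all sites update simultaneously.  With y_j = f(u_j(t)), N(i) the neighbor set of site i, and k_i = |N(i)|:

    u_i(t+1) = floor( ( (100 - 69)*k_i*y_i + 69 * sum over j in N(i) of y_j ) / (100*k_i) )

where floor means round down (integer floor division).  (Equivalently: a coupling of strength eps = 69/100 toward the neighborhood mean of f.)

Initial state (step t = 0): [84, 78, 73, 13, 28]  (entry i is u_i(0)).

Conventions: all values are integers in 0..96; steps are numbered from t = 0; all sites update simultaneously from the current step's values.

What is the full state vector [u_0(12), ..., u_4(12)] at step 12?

Simulating step by step:
t=0: [84, 78, 73, 13, 28]
t=1: [49, 60, 58, 60, 53]
t=2: [47, 38, 37, 38, 35]
t=3: [69, 65, 65, 65, 64]
t=4: [50, 48, 48, 48, 48]
t=5: [64, 77, 77, 77, 77]
t=6: [70, 76, 76, 76, 76]
t=7: [74, 76, 76, 76, 76]
t=8: [78, 78, 78, 78, 78]
t=9: [86, 86, 86, 86, 86]
t=10: [13, 13, 13, 13, 13]
t=11: [85, 85, 85, 85, 85]
t=12: [10, 10, 10, 10, 10]

Answer: [10, 10, 10, 10, 10]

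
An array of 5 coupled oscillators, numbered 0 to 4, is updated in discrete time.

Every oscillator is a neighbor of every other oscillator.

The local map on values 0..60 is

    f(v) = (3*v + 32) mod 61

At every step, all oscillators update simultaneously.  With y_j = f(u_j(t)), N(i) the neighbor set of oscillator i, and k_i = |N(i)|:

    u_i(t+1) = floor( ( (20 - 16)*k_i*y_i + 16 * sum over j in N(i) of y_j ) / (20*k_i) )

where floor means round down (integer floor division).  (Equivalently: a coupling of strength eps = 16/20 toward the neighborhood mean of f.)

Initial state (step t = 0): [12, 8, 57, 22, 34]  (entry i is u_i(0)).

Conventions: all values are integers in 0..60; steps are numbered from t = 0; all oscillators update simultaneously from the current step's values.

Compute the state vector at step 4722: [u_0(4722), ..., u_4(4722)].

Simulating step by step:
t=0: [12, 8, 57, 22, 34]
t=1: [26, 26, 26, 26, 26]
t=2: [49, 49, 49, 49, 49]
t=3: [57, 57, 57, 57, 57]
t=4: [20, 20, 20, 20, 20]
t=5: [31, 31, 31, 31, 31]
t=6: [3, 3, 3, 3, 3]
t=7: [41, 41, 41, 41, 41]
t=8: [33, 33, 33, 33, 33]
t=9: [9, 9, 9, 9, 9]
t=10: [59, 59, 59, 59, 59]
t=11: [26, 26, 26, 26, 26]

Answer: [49, 49, 49, 49, 49]
Key observation: The state at step 1, [26, 26, 26, 26, 26], reappears at step 11: the system is in a cycle of period 10 from step 1 on.  Therefore the state at step 4722 equals the state at step 1 + ((4722 - 1) mod 10) = 2, which is [49, 49, 49, 49, 49].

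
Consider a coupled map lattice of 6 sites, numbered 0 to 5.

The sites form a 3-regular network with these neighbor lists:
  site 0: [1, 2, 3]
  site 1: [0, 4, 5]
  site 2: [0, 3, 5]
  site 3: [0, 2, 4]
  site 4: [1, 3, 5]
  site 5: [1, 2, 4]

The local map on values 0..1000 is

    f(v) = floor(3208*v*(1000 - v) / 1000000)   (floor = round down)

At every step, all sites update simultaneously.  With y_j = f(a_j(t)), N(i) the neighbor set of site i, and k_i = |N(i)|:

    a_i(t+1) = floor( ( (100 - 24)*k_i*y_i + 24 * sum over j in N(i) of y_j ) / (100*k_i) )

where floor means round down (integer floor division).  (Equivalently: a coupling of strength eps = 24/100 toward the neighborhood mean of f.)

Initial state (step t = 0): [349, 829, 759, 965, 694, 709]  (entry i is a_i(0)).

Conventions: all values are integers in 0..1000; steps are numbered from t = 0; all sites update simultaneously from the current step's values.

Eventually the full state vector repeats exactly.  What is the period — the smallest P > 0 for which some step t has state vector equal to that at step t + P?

Simulating step by step:
t=0: [349, 829, 759, 965, 694, 709]
t=1: [645, 510, 565, 241, 615, 640]
t=2: [731, 787, 763, 627, 746, 749]
t=3: [628, 555, 599, 715, 612, 596]
t=4: [746, 784, 759, 678, 755, 772]
t=5: [607, 553, 595, 674, 595, 566]
t=6: [762, 788, 768, 719, 770, 785]
t=7: [581, 541, 575, 630, 569, 545]
t=8: [778, 793, 780, 755, 784, 793]
t=9: [554, 529, 551, 582, 544, 529]
t=10: [791, 798, 792, 783, 794, 798]
t=11: [530, 518, 528, 540, 524, 518]
t=12: [798, 799, 798, 796, 799, 799]
t=13: [517, 515, 517, 519, 515, 515]
t=14: [800, 801, 800, 800, 800, 801]
t=15: [512, 511, 512, 513, 512, 511]
t=16: [801, 801, 801, 801, 801, 801]
t=17: [511, 511, 511, 511, 511, 511]
t=18: [801, 801, 801, 801, 801, 801]

Answer: 2
Key observation: The state at step 16, [801, 801, 801, 801, 801, 801], reappears at step 18 — and no state repeats earlier — so the cycle the system enters has period 2.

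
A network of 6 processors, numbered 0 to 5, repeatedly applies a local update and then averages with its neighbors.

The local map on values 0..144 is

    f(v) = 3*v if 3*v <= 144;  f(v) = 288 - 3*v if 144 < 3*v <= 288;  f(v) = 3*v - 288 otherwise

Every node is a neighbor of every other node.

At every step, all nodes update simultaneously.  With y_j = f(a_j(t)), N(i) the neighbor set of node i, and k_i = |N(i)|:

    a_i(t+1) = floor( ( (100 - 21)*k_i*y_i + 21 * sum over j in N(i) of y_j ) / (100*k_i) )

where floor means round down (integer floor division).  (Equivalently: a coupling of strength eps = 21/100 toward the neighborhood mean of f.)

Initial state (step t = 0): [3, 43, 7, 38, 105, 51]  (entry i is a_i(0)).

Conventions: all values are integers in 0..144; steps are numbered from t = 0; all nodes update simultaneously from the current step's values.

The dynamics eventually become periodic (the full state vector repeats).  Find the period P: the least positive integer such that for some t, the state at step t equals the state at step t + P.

Simulating step by step:
t=0: [3, 43, 7, 38, 105, 51]
t=1: [25, 114, 33, 103, 38, 119]
t=2: [74, 58, 92, 33, 103, 69]
t=3: [65, 101, 25, 90, 32, 77]
t=4: [84, 26, 70, 28, 86, 57]
t=5: [44, 76, 76, 80, 40, 105]
t=6: [117, 63, 63, 54, 108, 38]
t=7: [69, 96, 96, 116, 49, 107]
t=8: [73, 13, 13, 58, 118, 37]
t=9: [70, 47, 47, 103, 67, 101]
t=10: [78, 125, 125, 35, 85, 31]
t=11: [59, 84, 84, 97, 43, 88]
t=12: [97, 41, 41, 16, 110, 32]
t=13: [20, 110, 110, 54, 49, 90]
t=14: [62, 49, 49, 112, 123, 31]
t=15: [101, 130, 130, 61, 86, 95]
t=16: [26, 91, 91, 93, 37, 17]
t=17: [70, 22, 22, 18, 94, 49]
t=18: [75, 66, 66, 57, 21, 122]
t=19: [68, 88, 88, 108, 68, 79]
t=20: [75, 30, 30, 39, 75, 50]
t=21: [70, 90, 90, 111, 70, 126]
t=22: [72, 27, 27, 47, 72, 81]
t=23: [74, 81, 81, 126, 74, 54]
t=24: [67, 52, 52, 85, 67, 112]
t=25: [86, 120, 120, 46, 86, 57]
t=26: [41, 73, 73, 122, 41, 106]
t=27: [112, 72, 72, 79, 112, 43]
t=28: [53, 71, 71, 55, 53, 114]
t=29: [121, 80, 80, 116, 121, 64]
t=30: [72, 52, 52, 61, 72, 88]
t=31: [76, 121, 121, 101, 76, 40]
t=32: [61, 73, 73, 28, 61, 106]
t=33: [97, 71, 71, 82, 97, 41]
t=34: [15, 69, 69, 44, 15, 105]
t=35: [50, 77, 77, 115, 50, 37]
t=36: [126, 66, 66, 66, 126, 106]
t=37: [87, 87, 87, 87, 87, 42]
t=38: [31, 31, 31, 31, 31, 105]
t=39: [90, 90, 90, 90, 90, 40]
t=40: [22, 22, 22, 22, 22, 98]
t=41: [63, 63, 63, 63, 63, 18]
t=42: [97, 97, 97, 97, 97, 63]
t=43: [7, 7, 7, 7, 7, 78]
t=44: [22, 22, 22, 22, 22, 47]
t=45: [69, 69, 69, 69, 69, 125]
t=46: [81, 81, 81, 81, 81, 85]
t=47: [44, 44, 44, 44, 44, 35]
t=48: [130, 130, 130, 130, 130, 110]
t=49: [99, 99, 99, 99, 99, 54]
t=50: [13, 13, 13, 13, 13, 101]
t=51: [37, 37, 37, 37, 37, 20]
t=52: [108, 108, 108, 108, 108, 70]
t=53: [37, 37, 37, 37, 37, 69]
t=54: [109, 109, 109, 109, 109, 87]
t=55: [38, 38, 38, 38, 38, 29]
t=56: [112, 112, 112, 112, 112, 92]
t=57: [46, 46, 46, 46, 46, 19]
t=58: [134, 134, 134, 134, 134, 74]
t=59: [111, 111, 111, 111, 111, 76]
t=60: [45, 45, 45, 45, 45, 56]
t=61: [134, 134, 134, 134, 134, 123]
t=62: [112, 112, 112, 112, 112, 87]
t=63: [47, 47, 47, 47, 47, 31]
t=64: [138, 138, 138, 138, 138, 103]
t=65: [121, 121, 121, 121, 121, 43]
t=66: [77, 77, 77, 77, 77, 117]
t=67: [57, 57, 57, 57, 57, 61]
t=68: [116, 116, 116, 116, 116, 107]
t=69: [58, 58, 58, 58, 58, 38]
t=70: [114, 114, 114, 114, 114, 114]
t=71: [54, 54, 54, 54, 54, 54]
t=72: [126, 126, 126, 126, 126, 126]
t=73: [90, 90, 90, 90, 90, 90]
t=74: [18, 18, 18, 18, 18, 18]
t=75: [54, 54, 54, 54, 54, 54]

Answer: 4
Key observation: The state at step 71, [54, 54, 54, 54, 54, 54], reappears at step 75 — and no state repeats earlier — so the cycle the system enters has period 4.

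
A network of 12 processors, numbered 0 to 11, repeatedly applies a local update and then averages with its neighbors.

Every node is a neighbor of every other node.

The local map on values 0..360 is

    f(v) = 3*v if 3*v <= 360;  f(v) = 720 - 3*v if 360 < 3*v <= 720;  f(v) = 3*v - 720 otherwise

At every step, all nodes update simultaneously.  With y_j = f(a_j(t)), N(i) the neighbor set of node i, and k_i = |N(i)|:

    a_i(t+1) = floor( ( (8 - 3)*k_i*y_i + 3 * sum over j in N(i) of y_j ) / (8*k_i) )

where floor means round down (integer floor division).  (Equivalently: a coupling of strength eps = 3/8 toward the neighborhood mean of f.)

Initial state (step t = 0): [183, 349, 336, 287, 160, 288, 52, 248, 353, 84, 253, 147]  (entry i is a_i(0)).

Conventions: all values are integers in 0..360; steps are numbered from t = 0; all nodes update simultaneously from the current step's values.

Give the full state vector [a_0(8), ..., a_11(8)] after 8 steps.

Answer: [80, 59, 87, 84, 71, 43, 96, 249, 146, 47, 208, 48]

Derivation:
t=0: [183, 349, 336, 287, 160, 288, 52, 248, 353, 84, 253, 147]
t=1: [182, 275, 252, 165, 223, 166, 174, 96, 282, 230, 104, 246]
t=2: [163, 122, 82, 193, 90, 192, 177, 231, 135, 78, 245, 71]
t=3: [217, 290, 226, 164, 240, 166, 192, 97, 267, 219, 89, 206]
t=4: [97, 145, 81, 191, 56, 187, 141, 228, 104, 93, 214, 116]
t=5: [262, 258, 233, 176, 189, 184, 265, 111, 274, 254, 136, 295]
t=6: [96, 89, 69, 170, 147, 156, 101, 254, 117, 82, 241, 154]
t=7: [262, 250, 214, 216, 257, 241, 271, 117, 299, 237, 94, 244]
t=8: [80, 59, 87, 84, 71, 43, 96, 249, 146, 47, 208, 48]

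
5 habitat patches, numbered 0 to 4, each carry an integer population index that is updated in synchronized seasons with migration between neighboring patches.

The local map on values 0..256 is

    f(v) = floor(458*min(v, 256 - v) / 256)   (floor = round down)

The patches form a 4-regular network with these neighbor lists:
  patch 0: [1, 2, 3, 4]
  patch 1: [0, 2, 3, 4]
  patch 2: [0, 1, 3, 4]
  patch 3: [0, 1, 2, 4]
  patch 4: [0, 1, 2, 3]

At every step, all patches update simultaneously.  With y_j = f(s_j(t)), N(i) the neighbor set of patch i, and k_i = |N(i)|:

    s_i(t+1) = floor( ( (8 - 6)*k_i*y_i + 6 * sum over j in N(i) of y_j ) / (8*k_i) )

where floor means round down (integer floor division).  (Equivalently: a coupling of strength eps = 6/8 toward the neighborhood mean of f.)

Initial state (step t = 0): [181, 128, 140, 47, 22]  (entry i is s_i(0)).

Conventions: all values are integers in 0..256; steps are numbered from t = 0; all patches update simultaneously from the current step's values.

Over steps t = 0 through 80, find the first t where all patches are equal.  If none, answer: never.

Answer: 3
Key observation: Synchronization is absorbing here: once all patches are equal they stay equal, and step 3 is the first all-equal step.

Derivation:
t=0: [181, 128, 140, 47, 22]  (not all equal)
t=1: [138, 144, 142, 135, 132]  (not all equal)
t=2: [210, 209, 209, 210, 210]  (not all equal)
t=3: [82, 82, 82, 82, 82]  (all equal)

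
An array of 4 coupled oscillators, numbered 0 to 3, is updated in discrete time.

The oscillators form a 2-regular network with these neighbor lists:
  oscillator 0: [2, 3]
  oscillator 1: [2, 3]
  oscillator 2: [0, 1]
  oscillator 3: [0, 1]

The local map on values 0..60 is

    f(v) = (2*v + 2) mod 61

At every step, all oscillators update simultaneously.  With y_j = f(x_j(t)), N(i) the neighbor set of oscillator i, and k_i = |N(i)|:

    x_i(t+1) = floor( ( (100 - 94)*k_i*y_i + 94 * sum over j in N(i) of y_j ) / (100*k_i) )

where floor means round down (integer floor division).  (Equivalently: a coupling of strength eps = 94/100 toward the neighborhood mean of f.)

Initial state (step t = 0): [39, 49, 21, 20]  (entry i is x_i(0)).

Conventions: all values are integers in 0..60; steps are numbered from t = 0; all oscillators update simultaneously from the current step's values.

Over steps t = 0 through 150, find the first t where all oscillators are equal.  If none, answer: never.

Answer: 3
Key observation: Synchronization is absorbing here: once all oscillators are equal they stay equal, and step 3 is the first all-equal step.

Derivation:
t=0: [39, 49, 21, 20]  (not all equal)
t=1: [41, 42, 29, 29]  (not all equal)
t=2: [57, 57, 26, 26]  (not all equal)
t=3: [54, 54, 54, 54]  (all equal)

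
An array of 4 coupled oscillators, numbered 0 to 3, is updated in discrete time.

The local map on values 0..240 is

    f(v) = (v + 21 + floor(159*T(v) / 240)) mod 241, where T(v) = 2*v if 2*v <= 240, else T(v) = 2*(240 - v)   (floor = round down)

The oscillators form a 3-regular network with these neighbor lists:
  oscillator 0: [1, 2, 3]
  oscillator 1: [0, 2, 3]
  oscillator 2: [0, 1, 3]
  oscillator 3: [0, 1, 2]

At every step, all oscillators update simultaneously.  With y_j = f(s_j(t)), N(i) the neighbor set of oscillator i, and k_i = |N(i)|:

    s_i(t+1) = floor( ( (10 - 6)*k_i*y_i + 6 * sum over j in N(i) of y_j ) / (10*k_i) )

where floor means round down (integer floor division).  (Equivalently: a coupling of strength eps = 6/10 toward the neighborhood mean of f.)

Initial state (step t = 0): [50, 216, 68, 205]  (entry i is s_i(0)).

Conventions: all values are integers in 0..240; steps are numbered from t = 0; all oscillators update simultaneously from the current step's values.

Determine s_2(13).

Answer: s_2(13) = 33

Derivation:
t=0: [50, 216, 68, 205]
t=1: [102, 80, 110, 81]
t=2: [97, 135, 100, 135]
t=3: [26, 35, 27, 35]
t=4: [89, 94, 90, 94]
t=5: [232, 234, 233, 234]
t=6: [21, 21, 21, 21]
t=7: [69, 69, 69, 69]
t=8: [181, 181, 181, 181]
t=9: [39, 39, 39, 39]
t=10: [111, 111, 111, 111]
t=11: [38, 38, 38, 38]
t=12: [109, 109, 109, 109]
t=13: [33, 33, 33, 33]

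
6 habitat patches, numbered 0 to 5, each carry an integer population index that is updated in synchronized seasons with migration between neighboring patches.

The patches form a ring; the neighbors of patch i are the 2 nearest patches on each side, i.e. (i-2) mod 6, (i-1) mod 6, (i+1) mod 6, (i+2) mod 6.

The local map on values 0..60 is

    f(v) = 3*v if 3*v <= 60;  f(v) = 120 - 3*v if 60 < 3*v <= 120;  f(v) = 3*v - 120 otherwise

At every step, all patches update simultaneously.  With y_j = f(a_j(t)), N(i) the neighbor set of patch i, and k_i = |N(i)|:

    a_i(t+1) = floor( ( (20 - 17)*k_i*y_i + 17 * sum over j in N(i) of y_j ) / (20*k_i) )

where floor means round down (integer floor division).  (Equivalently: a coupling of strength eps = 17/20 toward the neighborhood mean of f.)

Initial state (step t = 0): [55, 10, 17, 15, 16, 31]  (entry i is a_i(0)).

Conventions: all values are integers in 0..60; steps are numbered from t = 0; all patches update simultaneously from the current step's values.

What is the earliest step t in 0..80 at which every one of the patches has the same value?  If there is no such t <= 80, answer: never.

Simulating step by step:
t=0: [55, 10, 17, 15, 16, 31]  (not all equal)
t=1: [39, 40, 43, 39, 42, 39]  (not all equal)
t=2: [4, 3, 3, 4, 4, 3]  (not all equal)
t=3: [10, 10, 10, 10, 10, 10]  (all equal)

Answer: 3
Key observation: Synchronization is absorbing here: once all patches are equal they stay equal, and step 3 is the first all-equal step.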